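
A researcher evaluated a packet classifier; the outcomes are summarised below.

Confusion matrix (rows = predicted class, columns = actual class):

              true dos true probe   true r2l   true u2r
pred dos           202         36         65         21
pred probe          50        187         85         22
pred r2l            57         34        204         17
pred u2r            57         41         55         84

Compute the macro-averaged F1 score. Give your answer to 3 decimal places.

Per-class F1 score (2·TP/(2·TP+FP+FN)):
  dos: TP=202, FP=36+65+21=122, FN=50+57+57=164 → 404/690 = 0.5855
  probe: TP=187, FP=50+85+22=157, FN=36+34+41=111 → 374/642 = 0.5826
  r2l: TP=204, FP=57+34+17=108, FN=65+85+55=205 → 408/721 = 0.5659
  u2r: TP=84, FP=57+41+55=153, FN=21+22+17=60 → 168/381 = 0.4409
Macro-F1 score = mean = (0.5855 + 0.5826 + 0.5659 + 0.4409) / 4 = 0.544

0.544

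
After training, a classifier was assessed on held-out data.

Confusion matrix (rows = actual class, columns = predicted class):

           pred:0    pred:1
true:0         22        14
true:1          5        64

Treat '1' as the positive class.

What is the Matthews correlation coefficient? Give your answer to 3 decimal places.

MCC = (TP·TN − FP·FN) / √((TP+FP)(TP+FN)(TN+FP)(TN+FN))
Numerator = 64·22 − 14·5 = 1338
Denominator = √(78·69·36·27) = √5231304 = 2287.2044
MCC = 1338 / 2287.2044 = 0.585

0.585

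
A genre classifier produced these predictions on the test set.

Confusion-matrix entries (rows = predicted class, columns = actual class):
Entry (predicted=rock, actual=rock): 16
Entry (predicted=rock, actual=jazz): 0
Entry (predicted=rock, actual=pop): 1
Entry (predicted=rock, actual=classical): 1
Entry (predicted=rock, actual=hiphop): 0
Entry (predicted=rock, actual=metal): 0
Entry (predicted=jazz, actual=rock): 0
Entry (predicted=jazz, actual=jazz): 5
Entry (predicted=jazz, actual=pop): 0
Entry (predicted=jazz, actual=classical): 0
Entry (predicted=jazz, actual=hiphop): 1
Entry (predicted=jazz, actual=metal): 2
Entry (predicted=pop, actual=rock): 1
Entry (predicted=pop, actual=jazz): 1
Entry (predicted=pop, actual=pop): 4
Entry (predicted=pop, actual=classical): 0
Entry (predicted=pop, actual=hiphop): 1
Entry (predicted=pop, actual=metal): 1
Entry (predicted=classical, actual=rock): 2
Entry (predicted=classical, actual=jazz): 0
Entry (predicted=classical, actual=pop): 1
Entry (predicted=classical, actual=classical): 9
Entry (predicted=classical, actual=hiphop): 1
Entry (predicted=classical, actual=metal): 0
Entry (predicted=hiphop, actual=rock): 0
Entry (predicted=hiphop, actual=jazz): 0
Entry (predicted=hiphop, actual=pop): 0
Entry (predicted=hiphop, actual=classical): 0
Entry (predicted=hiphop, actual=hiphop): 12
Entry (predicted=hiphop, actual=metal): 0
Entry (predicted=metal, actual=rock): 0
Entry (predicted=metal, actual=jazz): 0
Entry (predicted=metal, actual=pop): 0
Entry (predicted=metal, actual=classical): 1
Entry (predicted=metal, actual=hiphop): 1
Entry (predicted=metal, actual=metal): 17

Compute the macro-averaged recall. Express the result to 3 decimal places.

Per-class recall (TP/(TP+FN)):
  rock: TP=16, FN=0+1+2+0+0=3 → 16/19 = 0.8421
  jazz: TP=5, FN=0+1+0+0+0=1 → 5/6 = 0.8333
  pop: TP=4, FN=1+0+1+0+0=2 → 4/6 = 0.6667
  classical: TP=9, FN=1+0+0+0+1=2 → 9/11 = 0.8182
  hiphop: TP=12, FN=0+1+1+1+1=4 → 12/16 = 0.7500
  metal: TP=17, FN=0+2+1+0+0=3 → 17/20 = 0.8500
Macro-recall = mean = (0.8421 + 0.8333 + 0.6667 + 0.8182 + 0.7500 + 0.8500) / 6 = 0.793

0.793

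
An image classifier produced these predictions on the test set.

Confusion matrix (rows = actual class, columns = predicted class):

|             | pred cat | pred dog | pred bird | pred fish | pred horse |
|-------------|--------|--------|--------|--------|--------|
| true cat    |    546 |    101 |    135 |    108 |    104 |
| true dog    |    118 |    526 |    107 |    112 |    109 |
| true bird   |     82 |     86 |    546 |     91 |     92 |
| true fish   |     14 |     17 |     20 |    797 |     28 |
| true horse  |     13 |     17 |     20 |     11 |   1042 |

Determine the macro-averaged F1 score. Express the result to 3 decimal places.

0.701

Per-class F1 score (2·TP/(2·TP+FP+FN)):
  cat: TP=546, FP=118+82+14+13=227, FN=101+135+108+104=448 → 1092/1767 = 0.6180
  dog: TP=526, FP=101+86+17+17=221, FN=118+107+112+109=446 → 1052/1719 = 0.6120
  bird: TP=546, FP=135+107+20+20=282, FN=82+86+91+92=351 → 1092/1725 = 0.6330
  fish: TP=797, FP=108+112+91+11=322, FN=14+17+20+28=79 → 1594/1995 = 0.7990
  horse: TP=1042, FP=104+109+92+28=333, FN=13+17+20+11=61 → 2084/2478 = 0.8410
Macro-F1 score = mean = (0.6180 + 0.6120 + 0.6330 + 0.7990 + 0.8410) / 5 = 0.701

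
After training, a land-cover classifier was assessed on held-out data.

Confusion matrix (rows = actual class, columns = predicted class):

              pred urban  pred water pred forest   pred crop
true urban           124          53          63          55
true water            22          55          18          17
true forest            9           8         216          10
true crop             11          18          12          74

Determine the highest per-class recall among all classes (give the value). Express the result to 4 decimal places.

Per-class recall (TP/(TP+FN)):
  urban: TP=124, FN=53+63+55=171 → 124/295 = 0.42034
  water: TP=55, FN=22+18+17=57 → 55/112 = 0.49107
  forest: TP=216, FN=9+8+10=27 → 216/243 = 0.88889
  crop: TP=74, FN=11+18+12=41 → 74/115 = 0.64348
Highest is class 'forest' with recall = 0.8889.

0.8889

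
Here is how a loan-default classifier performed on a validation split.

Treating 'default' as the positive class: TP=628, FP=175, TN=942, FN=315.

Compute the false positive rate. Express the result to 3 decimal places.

FPR = FP/(FP+TN) = 175/(175+942) = 0.157

0.157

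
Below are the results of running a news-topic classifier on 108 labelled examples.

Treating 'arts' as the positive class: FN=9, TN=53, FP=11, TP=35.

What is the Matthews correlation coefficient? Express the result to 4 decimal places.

MCC = (TP·TN − FP·FN) / √((TP+FP)(TP+FN)(TN+FP)(TN+FN))
Numerator = 35·53 − 11·9 = 1756
Denominator = √(46·44·64·62) = √8031232 = 2833.9428
MCC = 1756 / 2833.9428 = 0.6196

0.6196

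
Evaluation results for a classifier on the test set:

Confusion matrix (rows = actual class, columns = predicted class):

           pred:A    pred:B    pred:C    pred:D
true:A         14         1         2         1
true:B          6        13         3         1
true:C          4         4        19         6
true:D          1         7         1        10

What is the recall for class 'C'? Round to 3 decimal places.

0.576

One-vs-rest for 'C': TP = diagonal; FP = other classes predicted 'C'; FN = 'C' predicted as other.
recall = TP/(TP+FN).
C: TP=19, FN=4+4+6=14 → 19/33 = 0.5758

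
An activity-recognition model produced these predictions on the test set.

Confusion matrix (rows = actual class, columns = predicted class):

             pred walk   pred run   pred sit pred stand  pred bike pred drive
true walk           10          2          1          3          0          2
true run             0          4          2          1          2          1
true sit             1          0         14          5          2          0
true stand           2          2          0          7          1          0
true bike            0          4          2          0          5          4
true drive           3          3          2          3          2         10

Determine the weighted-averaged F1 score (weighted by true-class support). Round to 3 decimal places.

0.506

Per-class F1 score (2·TP/(2·TP+FP+FN)):
  walk: TP=10, FP=0+1+2+0+3=6, FN=2+1+3+0+2=8 → 20/34 = 0.5882
  run: TP=4, FP=2+0+2+4+3=11, FN=0+2+1+2+1=6 → 8/25 = 0.3200
  sit: TP=14, FP=1+2+0+2+2=7, FN=1+0+5+2+0=8 → 28/43 = 0.6512
  stand: TP=7, FP=3+1+5+0+3=12, FN=2+2+0+1+0=5 → 14/31 = 0.4516
  bike: TP=5, FP=0+2+2+1+2=7, FN=0+4+2+0+4=10 → 10/27 = 0.3704
  drive: TP=10, FP=2+1+0+0+4=7, FN=3+3+2+3+2=13 → 20/40 = 0.5000
Weighted-F1 score = Σ (supportᵢ/N)·F1 scoreᵢ with N=100: (18/100)·0.5882 + (10/100)·0.3200 + (22/100)·0.6512 + (12/100)·0.4516 + (15/100)·0.3704 + (23/100)·0.5000 = 0.506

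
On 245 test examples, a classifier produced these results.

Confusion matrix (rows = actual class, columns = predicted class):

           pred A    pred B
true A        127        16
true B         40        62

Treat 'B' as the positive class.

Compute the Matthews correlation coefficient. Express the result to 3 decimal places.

MCC = (TP·TN − FP·FN) / √((TP+FP)(TP+FN)(TN+FP)(TN+FN))
Numerator = 62·127 − 16·40 = 7234
Denominator = √(78·102·143·167) = √189997236 = 13783.9485
MCC = 7234 / 13783.9485 = 0.525

0.525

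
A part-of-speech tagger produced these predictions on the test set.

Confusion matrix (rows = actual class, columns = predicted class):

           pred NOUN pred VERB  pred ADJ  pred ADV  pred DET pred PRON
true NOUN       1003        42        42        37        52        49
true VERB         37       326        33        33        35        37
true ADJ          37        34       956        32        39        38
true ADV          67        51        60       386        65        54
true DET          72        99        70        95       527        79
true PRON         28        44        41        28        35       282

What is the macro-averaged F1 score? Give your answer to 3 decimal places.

0.668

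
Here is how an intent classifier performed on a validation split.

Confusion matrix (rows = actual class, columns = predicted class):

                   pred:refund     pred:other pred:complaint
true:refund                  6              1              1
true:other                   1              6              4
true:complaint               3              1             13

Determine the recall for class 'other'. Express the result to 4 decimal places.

0.5455

One-vs-rest for 'other': TP = diagonal; FP = other classes predicted 'other'; FN = 'other' predicted as other.
recall = TP/(TP+FN).
other: TP=6, FN=1+4=5 → 6/11 = 0.54545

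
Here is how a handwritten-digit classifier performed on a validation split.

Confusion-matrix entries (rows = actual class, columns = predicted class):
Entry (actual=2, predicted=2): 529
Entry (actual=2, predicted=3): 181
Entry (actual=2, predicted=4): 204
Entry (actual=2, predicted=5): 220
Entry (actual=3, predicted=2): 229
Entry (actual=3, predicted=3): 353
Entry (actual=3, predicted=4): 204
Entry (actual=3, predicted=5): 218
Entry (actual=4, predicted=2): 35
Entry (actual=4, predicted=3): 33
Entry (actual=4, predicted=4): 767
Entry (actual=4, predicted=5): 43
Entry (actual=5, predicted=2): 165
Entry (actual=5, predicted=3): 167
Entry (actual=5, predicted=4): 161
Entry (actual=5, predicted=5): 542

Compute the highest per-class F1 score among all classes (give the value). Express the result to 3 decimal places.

Per-class F1 score (2·TP/(2·TP+FP+FN)):
  2: TP=529, FP=229+35+165=429, FN=181+204+220=605 → 1058/2092 = 0.5057
  3: TP=353, FP=181+33+167=381, FN=229+204+218=651 → 706/1738 = 0.4062
  4: TP=767, FP=204+204+161=569, FN=35+33+43=111 → 1534/2214 = 0.6929
  5: TP=542, FP=220+218+43=481, FN=165+167+161=493 → 1084/2058 = 0.5267
Highest is class '4' with F1 score = 0.693.

0.693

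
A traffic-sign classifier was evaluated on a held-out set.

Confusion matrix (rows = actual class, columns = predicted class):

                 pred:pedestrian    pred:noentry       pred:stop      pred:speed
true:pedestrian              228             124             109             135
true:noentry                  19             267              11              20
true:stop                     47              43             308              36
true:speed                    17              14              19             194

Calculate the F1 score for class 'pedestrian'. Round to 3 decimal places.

Take TP from the diagonal, FP from the rest of the 'pedestrian' prediction marginal, FN from the rest of the 'pedestrian' actual marginal.
F1 score = 2·TP/(2·TP+FP+FN).
pedestrian: TP=228, FP=19+47+17=83, FN=124+109+135=368 → 456/907 = 0.5028

0.503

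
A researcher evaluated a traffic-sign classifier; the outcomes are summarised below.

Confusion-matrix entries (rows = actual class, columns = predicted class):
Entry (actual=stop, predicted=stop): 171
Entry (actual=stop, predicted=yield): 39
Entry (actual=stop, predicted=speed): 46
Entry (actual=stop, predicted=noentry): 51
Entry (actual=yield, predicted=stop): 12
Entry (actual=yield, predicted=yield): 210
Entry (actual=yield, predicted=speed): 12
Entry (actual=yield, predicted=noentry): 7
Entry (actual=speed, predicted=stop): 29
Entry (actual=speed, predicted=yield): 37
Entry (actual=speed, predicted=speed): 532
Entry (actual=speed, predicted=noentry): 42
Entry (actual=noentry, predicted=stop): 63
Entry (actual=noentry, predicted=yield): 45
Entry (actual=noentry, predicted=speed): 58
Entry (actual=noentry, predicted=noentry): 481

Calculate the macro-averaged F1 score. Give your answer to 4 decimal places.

0.7328

Per-class F1 score (2·TP/(2·TP+FP+FN)):
  stop: TP=171, FP=12+29+63=104, FN=39+46+51=136 → 342/582 = 0.58763
  yield: TP=210, FP=39+37+45=121, FN=12+12+7=31 → 420/572 = 0.73427
  speed: TP=532, FP=46+12+58=116, FN=29+37+42=108 → 1064/1288 = 0.82609
  noentry: TP=481, FP=51+7+42=100, FN=63+45+58=166 → 962/1228 = 0.78339
Macro-F1 score = mean = (0.58763 + 0.73427 + 0.82609 + 0.78339) / 4 = 0.7328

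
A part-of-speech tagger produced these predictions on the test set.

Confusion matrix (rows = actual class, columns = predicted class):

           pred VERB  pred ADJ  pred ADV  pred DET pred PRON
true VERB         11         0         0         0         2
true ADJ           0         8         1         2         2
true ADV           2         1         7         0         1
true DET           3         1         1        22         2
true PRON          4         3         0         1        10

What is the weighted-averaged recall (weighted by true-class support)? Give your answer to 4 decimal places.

0.6905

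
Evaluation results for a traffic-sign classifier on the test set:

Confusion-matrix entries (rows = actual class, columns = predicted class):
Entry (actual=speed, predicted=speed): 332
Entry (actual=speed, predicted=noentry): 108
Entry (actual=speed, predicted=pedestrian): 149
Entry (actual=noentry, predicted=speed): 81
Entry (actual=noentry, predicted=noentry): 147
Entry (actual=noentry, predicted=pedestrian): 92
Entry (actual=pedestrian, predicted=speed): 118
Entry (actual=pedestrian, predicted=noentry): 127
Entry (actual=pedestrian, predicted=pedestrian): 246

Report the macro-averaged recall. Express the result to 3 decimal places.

0.508

Per-class recall (TP/(TP+FN)):
  speed: TP=332, FN=108+149=257 → 332/589 = 0.5637
  noentry: TP=147, FN=81+92=173 → 147/320 = 0.4594
  pedestrian: TP=246, FN=118+127=245 → 246/491 = 0.5010
Macro-recall = mean = (0.5637 + 0.4594 + 0.5010) / 3 = 0.508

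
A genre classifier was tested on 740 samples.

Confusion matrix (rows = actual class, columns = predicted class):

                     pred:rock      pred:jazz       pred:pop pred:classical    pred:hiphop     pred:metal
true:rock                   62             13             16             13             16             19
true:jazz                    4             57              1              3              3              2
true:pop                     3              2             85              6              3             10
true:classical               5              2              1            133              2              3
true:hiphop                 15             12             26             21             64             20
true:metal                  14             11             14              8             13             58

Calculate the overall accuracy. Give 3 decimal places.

0.620

Accuracy = trace / total = (62+57+85+133+64+58=459) / 740 = 459/740 = 0.620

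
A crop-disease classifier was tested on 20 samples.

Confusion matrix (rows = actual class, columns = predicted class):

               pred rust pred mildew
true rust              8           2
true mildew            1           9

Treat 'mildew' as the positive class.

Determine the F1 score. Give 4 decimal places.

0.8571

Precision = TP/(TP+FP) = 9/11 = 0.8182
Recall = TP/(TP+FN) = 9/10 = 0.9000
F1 = 2·TP/(2·TP+FP+FN) = 18/21 = 0.8571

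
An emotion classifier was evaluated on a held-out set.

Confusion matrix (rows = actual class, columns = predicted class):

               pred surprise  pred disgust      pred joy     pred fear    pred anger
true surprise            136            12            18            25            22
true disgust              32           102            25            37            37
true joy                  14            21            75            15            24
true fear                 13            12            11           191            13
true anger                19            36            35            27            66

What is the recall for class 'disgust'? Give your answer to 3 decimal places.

Take TP from the diagonal, FP from the rest of the 'disgust' prediction marginal, FN from the rest of the 'disgust' actual marginal.
recall = TP/(TP+FN).
disgust: TP=102, FN=32+25+37+37=131 → 102/233 = 0.4378

0.438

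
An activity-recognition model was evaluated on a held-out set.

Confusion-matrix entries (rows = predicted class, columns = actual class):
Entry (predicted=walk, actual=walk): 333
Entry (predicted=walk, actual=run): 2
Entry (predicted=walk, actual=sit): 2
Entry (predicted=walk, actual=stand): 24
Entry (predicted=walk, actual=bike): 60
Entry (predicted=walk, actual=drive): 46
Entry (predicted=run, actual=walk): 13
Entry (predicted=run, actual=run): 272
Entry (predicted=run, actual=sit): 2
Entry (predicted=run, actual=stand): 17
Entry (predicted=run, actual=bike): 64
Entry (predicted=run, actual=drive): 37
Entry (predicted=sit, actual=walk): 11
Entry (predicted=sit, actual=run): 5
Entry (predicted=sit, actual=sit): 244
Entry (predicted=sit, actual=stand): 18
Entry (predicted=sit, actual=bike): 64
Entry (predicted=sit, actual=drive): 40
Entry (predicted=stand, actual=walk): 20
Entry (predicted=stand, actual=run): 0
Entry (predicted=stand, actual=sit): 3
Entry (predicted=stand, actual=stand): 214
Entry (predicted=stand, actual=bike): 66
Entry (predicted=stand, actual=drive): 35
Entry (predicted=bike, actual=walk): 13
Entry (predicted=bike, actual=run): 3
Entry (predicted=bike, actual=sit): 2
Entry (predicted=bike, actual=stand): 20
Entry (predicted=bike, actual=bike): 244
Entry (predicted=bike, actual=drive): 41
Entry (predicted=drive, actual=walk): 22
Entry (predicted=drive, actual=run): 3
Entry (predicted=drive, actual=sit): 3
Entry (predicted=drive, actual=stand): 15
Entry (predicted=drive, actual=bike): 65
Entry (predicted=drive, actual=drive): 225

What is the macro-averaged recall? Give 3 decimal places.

Per-class recall (TP/(TP+FN)):
  walk: TP=333, FN=13+11+20+13+22=79 → 333/412 = 0.8083
  run: TP=272, FN=2+5+0+3+3=13 → 272/285 = 0.9544
  sit: TP=244, FN=2+2+3+2+3=12 → 244/256 = 0.9531
  stand: TP=214, FN=24+17+18+20+15=94 → 214/308 = 0.6948
  bike: TP=244, FN=60+64+64+66+65=319 → 244/563 = 0.4334
  drive: TP=225, FN=46+37+40+35+41=199 → 225/424 = 0.5307
Macro-recall = mean = (0.8083 + 0.9544 + 0.9531 + 0.6948 + 0.4334 + 0.5307) / 6 = 0.729

0.729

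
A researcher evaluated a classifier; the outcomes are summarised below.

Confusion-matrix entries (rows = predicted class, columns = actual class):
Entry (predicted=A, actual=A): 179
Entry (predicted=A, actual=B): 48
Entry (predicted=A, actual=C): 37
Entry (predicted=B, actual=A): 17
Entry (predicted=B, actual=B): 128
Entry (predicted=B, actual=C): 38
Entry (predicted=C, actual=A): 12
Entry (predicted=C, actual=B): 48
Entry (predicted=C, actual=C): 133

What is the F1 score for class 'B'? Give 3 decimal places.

Take TP from the diagonal, FP from the rest of the 'B' prediction marginal, FN from the rest of the 'B' actual marginal.
F1 score = 2·TP/(2·TP+FP+FN).
B: TP=128, FP=17+38=55, FN=48+48=96 → 256/407 = 0.6290

0.629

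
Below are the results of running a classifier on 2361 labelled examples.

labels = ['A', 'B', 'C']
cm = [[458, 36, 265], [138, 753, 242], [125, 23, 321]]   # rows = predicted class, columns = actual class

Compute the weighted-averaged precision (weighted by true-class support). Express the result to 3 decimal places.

0.653

Per-class precision (TP/(TP+FP)):
  A: TP=458, FP=36+265=301 → 458/759 = 0.6034
  B: TP=753, FP=138+242=380 → 753/1133 = 0.6646
  C: TP=321, FP=125+23=148 → 321/469 = 0.6844
Weighted-precision = Σ (supportᵢ/N)·precisionᵢ with N=2361: (721/2361)·0.6034 + (812/2361)·0.6646 + (828/2361)·0.6844 = 0.653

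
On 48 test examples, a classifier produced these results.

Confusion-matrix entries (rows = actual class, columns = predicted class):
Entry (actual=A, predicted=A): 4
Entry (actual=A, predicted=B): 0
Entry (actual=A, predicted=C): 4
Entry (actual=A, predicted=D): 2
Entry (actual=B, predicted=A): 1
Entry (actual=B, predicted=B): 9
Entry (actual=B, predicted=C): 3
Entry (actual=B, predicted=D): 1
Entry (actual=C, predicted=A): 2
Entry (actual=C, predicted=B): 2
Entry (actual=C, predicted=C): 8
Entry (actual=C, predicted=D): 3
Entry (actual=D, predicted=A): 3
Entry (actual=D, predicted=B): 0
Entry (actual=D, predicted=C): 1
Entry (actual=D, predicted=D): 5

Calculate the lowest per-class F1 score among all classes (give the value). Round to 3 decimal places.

Per-class F1 score (2·TP/(2·TP+FP+FN)):
  A: TP=4, FP=1+2+3=6, FN=0+4+2=6 → 8/20 = 0.4000
  B: TP=9, FP=0+2+0=2, FN=1+3+1=5 → 18/25 = 0.7200
  C: TP=8, FP=4+3+1=8, FN=2+2+3=7 → 16/31 = 0.5161
  D: TP=5, FP=2+1+3=6, FN=3+0+1=4 → 10/20 = 0.5000
Lowest is class 'A' with F1 score = 0.400.

0.400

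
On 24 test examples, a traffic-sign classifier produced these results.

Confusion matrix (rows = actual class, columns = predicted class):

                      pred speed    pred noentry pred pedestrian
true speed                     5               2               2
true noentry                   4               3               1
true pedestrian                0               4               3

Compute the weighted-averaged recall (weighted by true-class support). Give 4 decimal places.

Per-class recall (TP/(TP+FN)):
  speed: TP=5, FN=2+2=4 → 5/9 = 0.55556
  noentry: TP=3, FN=4+1=5 → 3/8 = 0.37500
  pedestrian: TP=3, FN=0+4=4 → 3/7 = 0.42857
Weighted-recall = Σ (supportᵢ/N)·recallᵢ with N=24: (9/24)·0.55556 + (8/24)·0.37500 + (7/24)·0.42857 = 0.4583

0.4583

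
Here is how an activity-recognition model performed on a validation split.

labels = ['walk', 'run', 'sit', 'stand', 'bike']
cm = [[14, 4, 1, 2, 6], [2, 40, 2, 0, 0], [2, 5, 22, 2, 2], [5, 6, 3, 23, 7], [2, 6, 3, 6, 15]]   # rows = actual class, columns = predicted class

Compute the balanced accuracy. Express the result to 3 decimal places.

0.617

Balanced accuracy = mean of per-class recall.
  walk: recall = 14/27 = 0.5185
  run: recall = 40/44 = 0.9091
  sit: recall = 22/33 = 0.6667
  stand: recall = 23/44 = 0.5227
  bike: recall = 15/32 = 0.4688
Mean = (0.5185 + 0.9091 + 0.6667 + 0.5227 + 0.4688) / 5 = 0.617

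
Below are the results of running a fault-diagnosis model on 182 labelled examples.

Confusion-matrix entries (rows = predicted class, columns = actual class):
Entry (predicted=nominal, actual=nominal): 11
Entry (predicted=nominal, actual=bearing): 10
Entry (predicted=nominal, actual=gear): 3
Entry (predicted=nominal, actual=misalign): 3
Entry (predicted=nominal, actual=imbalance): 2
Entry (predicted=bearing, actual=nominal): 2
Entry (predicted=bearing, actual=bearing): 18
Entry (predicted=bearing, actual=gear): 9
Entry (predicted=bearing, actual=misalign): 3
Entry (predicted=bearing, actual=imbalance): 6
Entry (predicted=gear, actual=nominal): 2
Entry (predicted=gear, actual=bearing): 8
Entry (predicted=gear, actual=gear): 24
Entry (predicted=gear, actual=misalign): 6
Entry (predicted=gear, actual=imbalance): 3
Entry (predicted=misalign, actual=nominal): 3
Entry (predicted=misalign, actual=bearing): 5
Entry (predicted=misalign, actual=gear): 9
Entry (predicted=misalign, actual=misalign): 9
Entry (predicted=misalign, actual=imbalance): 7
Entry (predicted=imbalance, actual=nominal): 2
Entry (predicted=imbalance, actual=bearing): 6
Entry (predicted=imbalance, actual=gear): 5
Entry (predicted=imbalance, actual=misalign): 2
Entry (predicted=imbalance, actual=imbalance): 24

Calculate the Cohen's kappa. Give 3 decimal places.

0.333

Observed agreement pₒ = trace/N = 86/182 = 0.4725
Expected agreement pₑ = Σ (rowᵢ·colᵢ)/N² = (20·29 + 47·38 + 50·43 + 23·33 + 42·39)/182² = 0.2087
κ = (pₒ − pₑ)/(1 − pₑ) = (0.4725 − 0.2087)/(1 − 0.2087) = 0.333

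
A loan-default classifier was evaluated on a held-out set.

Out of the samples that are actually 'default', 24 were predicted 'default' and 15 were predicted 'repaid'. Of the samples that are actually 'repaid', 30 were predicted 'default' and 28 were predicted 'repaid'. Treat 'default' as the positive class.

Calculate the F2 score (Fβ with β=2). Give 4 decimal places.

0.5714

Fβ = (1+β²)·TP / ((1+β²)·TP + β²·FN + FP), with β²=4
= 5·24 / (5·24 + 4·15 + 30) = 0.5714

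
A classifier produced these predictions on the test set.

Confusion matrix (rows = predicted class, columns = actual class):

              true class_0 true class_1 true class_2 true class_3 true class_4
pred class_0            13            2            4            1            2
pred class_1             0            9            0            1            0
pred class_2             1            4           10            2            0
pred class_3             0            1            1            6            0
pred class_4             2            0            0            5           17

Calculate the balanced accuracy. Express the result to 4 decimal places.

Balanced accuracy = mean of per-class recall.
  class_0: recall = 13/16 = 0.81250
  class_1: recall = 9/16 = 0.56250
  class_2: recall = 10/15 = 0.66667
  class_3: recall = 6/15 = 0.40000
  class_4: recall = 17/19 = 0.89474
Mean = (0.81250 + 0.56250 + 0.66667 + 0.40000 + 0.89474) / 5 = 0.6673

0.6673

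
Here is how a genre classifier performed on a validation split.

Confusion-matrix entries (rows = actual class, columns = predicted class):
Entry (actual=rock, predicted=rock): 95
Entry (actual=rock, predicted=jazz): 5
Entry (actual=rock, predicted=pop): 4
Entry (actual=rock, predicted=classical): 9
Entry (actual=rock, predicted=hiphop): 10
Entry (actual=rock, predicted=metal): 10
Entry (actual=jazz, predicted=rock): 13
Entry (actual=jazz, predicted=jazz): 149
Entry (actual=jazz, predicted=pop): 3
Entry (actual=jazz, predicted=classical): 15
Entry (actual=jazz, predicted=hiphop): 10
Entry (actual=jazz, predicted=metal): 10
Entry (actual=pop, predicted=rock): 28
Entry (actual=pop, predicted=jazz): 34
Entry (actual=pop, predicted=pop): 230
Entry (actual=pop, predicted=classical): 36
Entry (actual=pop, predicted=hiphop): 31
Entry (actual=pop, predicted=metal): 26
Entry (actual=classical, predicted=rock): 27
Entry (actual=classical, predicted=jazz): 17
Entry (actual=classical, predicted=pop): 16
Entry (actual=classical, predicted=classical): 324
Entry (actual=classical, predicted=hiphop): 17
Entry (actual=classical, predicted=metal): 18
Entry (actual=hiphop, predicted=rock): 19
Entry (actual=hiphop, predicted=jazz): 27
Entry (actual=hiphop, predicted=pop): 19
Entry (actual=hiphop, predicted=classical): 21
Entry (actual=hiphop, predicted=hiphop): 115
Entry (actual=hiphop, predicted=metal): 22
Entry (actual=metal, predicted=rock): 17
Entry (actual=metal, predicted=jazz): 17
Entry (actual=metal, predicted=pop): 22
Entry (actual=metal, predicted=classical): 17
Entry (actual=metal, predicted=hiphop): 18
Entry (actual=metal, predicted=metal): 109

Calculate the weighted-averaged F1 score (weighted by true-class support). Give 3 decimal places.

Per-class F1 score (2·TP/(2·TP+FP+FN)):
  rock: TP=95, FP=13+28+27+19+17=104, FN=5+4+9+10+10=38 → 190/332 = 0.5723
  jazz: TP=149, FP=5+34+17+27+17=100, FN=13+3+15+10+10=51 → 298/449 = 0.6637
  pop: TP=230, FP=4+3+16+19+22=64, FN=28+34+36+31+26=155 → 460/679 = 0.6775
  classical: TP=324, FP=9+15+36+21+17=98, FN=27+17+16+17+18=95 → 648/841 = 0.7705
  hiphop: TP=115, FP=10+10+31+17+18=86, FN=19+27+19+21+22=108 → 230/424 = 0.5425
  metal: TP=109, FP=10+10+26+18+22=86, FN=17+17+22+17+18=91 → 218/395 = 0.5519
Weighted-F1 score = Σ (supportᵢ/N)·F1 scoreᵢ with N=1560: (133/1560)·0.5723 + (200/1560)·0.6637 + (385/1560)·0.6775 + (419/1560)·0.7705 + (223/1560)·0.5425 + (200/1560)·0.5519 = 0.656

0.656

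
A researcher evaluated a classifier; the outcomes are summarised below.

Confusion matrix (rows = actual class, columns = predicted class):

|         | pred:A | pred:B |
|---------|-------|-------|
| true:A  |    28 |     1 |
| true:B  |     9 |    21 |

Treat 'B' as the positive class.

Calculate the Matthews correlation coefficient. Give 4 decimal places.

MCC = (TP·TN − FP·FN) / √((TP+FP)(TP+FN)(TN+FP)(TN+FN))
Numerator = 21·28 − 1·9 = 579
Denominator = √(22·30·29·37) = √708180 = 841.5343
MCC = 579 / 841.5343 = 0.6880

0.6880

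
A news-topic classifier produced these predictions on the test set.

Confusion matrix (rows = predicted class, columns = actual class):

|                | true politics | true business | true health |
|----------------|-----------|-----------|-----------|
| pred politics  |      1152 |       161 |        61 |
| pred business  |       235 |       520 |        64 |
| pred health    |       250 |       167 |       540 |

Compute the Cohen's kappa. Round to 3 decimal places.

0.534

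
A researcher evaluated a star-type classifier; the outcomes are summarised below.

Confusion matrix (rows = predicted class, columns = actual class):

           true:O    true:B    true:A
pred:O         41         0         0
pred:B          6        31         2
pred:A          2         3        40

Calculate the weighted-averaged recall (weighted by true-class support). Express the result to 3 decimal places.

0.896

Per-class recall (TP/(TP+FN)):
  O: TP=41, FN=6+2=8 → 41/49 = 0.8367
  B: TP=31, FN=0+3=3 → 31/34 = 0.9118
  A: TP=40, FN=0+2=2 → 40/42 = 0.9524
Weighted-recall = Σ (supportᵢ/N)·recallᵢ with N=125: (49/125)·0.8367 + (34/125)·0.9118 + (42/125)·0.9524 = 0.896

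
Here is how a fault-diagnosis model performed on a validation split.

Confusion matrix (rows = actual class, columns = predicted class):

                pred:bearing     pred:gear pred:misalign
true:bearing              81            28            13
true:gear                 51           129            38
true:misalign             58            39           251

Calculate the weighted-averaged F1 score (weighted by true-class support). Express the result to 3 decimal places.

0.680

Per-class F1 score (2·TP/(2·TP+FP+FN)):
  bearing: TP=81, FP=51+58=109, FN=28+13=41 → 162/312 = 0.5192
  gear: TP=129, FP=28+39=67, FN=51+38=89 → 258/414 = 0.6232
  misalign: TP=251, FP=13+38=51, FN=58+39=97 → 502/650 = 0.7723
Weighted-F1 score = Σ (supportᵢ/N)·F1 scoreᵢ with N=688: (122/688)·0.5192 + (218/688)·0.6232 + (348/688)·0.7723 = 0.680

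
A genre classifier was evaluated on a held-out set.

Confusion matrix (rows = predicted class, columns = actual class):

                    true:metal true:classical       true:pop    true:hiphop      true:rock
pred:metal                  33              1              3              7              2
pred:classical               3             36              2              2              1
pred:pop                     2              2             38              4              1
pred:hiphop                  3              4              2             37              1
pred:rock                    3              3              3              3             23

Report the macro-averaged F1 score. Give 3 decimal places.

0.761

Per-class F1 score (2·TP/(2·TP+FP+FN)):
  metal: TP=33, FP=1+3+7+2=13, FN=3+2+3+3=11 → 66/90 = 0.7333
  classical: TP=36, FP=3+2+2+1=8, FN=1+2+4+3=10 → 72/90 = 0.8000
  pop: TP=38, FP=2+2+4+1=9, FN=3+2+2+3=10 → 76/95 = 0.8000
  hiphop: TP=37, FP=3+4+2+1=10, FN=7+2+4+3=16 → 74/100 = 0.7400
  rock: TP=23, FP=3+3+3+3=12, FN=2+1+1+1=5 → 46/63 = 0.7302
Macro-F1 score = mean = (0.7333 + 0.8000 + 0.8000 + 0.7400 + 0.7302) / 5 = 0.761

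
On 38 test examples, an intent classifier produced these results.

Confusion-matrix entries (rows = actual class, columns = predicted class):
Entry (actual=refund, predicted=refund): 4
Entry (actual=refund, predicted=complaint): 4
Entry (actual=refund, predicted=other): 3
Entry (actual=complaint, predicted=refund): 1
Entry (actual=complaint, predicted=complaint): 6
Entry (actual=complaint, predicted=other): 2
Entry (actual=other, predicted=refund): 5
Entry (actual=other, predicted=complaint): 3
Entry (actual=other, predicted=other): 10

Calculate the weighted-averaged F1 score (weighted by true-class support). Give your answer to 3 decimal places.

0.527

Per-class F1 score (2·TP/(2·TP+FP+FN)):
  refund: TP=4, FP=1+5=6, FN=4+3=7 → 8/21 = 0.3810
  complaint: TP=6, FP=4+3=7, FN=1+2=3 → 12/22 = 0.5455
  other: TP=10, FP=3+2=5, FN=5+3=8 → 20/33 = 0.6061
Weighted-F1 score = Σ (supportᵢ/N)·F1 scoreᵢ with N=38: (11/38)·0.3810 + (9/38)·0.5455 + (18/38)·0.6061 = 0.527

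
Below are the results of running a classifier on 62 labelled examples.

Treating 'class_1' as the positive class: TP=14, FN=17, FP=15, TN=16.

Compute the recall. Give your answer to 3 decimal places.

Recall = TP/(TP+FN) = 14/(14+17) = 14/31 = 0.452

0.452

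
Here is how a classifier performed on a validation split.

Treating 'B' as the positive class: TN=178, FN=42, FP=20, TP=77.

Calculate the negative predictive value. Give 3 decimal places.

NPV = TN/(TN+FN) = 178/(178+42) = 0.809

0.809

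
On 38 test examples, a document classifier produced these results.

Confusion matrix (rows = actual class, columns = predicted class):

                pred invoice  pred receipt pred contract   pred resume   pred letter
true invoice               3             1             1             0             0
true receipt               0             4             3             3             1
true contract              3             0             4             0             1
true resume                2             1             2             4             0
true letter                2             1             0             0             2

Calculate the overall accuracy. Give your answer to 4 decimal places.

0.4474

Accuracy = trace / total = (3+4+4+4+2=17) / 38 = 17/38 = 0.4474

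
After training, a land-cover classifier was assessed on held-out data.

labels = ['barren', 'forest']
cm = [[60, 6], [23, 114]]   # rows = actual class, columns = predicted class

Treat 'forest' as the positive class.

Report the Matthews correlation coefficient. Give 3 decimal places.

MCC = (TP·TN − FP·FN) / √((TP+FP)(TP+FN)(TN+FP)(TN+FN))
Numerator = 114·60 − 6·23 = 6702
Denominator = √(120·137·66·83) = √90058320 = 9489.9062
MCC = 6702 / 9489.9062 = 0.706

0.706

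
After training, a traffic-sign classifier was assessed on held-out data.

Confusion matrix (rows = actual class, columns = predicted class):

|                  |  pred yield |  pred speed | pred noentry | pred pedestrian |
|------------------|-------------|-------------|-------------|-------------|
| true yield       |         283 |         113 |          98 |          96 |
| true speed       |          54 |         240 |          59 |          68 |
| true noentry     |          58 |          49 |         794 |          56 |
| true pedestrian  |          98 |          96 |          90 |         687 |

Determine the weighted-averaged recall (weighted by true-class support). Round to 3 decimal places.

0.682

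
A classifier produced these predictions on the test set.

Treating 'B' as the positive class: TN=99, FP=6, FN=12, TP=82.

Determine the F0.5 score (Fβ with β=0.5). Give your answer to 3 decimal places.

0.919

Fβ = (1+β²)·TP / ((1+β²)·TP + β²·FN + FP), with β²=1/4
= 1.25·82 / (1.25·82 + 0.25·12 + 6) = 0.919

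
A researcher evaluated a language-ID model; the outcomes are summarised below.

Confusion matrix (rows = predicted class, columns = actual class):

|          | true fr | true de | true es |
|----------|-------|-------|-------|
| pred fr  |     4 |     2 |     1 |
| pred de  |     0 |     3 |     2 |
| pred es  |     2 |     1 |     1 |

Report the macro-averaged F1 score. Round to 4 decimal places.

0.4703

Per-class F1 score (2·TP/(2·TP+FP+FN)):
  fr: TP=4, FP=2+1=3, FN=0+2=2 → 8/13 = 0.61538
  de: TP=3, FP=0+2=2, FN=2+1=3 → 6/11 = 0.54545
  es: TP=1, FP=2+1=3, FN=1+2=3 → 2/8 = 0.25000
Macro-F1 score = mean = (0.61538 + 0.54545 + 0.25000) / 3 = 0.4703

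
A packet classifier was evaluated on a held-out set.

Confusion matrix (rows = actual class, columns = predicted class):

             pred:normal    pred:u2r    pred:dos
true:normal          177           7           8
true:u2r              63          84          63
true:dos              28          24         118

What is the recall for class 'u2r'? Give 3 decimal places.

0.400

Take TP from the diagonal, FP from the rest of the 'u2r' prediction marginal, FN from the rest of the 'u2r' actual marginal.
recall = TP/(TP+FN).
u2r: TP=84, FN=63+63=126 → 84/210 = 0.4000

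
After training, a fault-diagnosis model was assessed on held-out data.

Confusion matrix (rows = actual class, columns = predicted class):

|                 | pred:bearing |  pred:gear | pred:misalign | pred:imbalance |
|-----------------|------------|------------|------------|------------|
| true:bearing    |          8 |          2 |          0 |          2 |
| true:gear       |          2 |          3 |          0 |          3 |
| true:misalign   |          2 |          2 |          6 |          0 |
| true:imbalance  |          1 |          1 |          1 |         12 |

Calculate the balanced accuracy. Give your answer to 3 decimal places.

0.610

Balanced accuracy = mean of per-class recall.
  bearing: recall = 8/12 = 0.6667
  gear: recall = 3/8 = 0.3750
  misalign: recall = 6/10 = 0.6000
  imbalance: recall = 12/15 = 0.8000
Mean = (0.6667 + 0.3750 + 0.6000 + 0.8000) / 4 = 0.610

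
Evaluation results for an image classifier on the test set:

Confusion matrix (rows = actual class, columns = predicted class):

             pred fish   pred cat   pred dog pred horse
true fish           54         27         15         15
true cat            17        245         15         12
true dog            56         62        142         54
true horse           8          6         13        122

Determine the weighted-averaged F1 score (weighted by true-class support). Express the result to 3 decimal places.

Per-class F1 score (2·TP/(2·TP+FP+FN)):
  fish: TP=54, FP=17+56+8=81, FN=27+15+15=57 → 108/246 = 0.4390
  cat: TP=245, FP=27+62+6=95, FN=17+15+12=44 → 490/629 = 0.7790
  dog: TP=142, FP=15+15+13=43, FN=56+62+54=172 → 284/499 = 0.5691
  horse: TP=122, FP=15+12+54=81, FN=8+6+13=27 → 244/352 = 0.6932
Weighted-F1 score = Σ (supportᵢ/N)·F1 scoreᵢ with N=863: (111/863)·0.4390 + (289/863)·0.7790 + (314/863)·0.5691 + (149/863)·0.6932 = 0.644

0.644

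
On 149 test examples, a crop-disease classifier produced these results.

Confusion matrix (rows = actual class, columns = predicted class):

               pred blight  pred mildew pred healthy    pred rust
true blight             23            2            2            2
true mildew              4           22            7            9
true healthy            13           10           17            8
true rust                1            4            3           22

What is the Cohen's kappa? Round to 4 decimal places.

Observed agreement pₒ = trace/N = 84/149 = 0.56376
Expected agreement pₑ = Σ (rowᵢ·colᵢ)/N² = (29·41 + 42·38 + 48·29 + 30·41)/149² = 0.24355
κ = (pₒ − pₑ)/(1 − pₑ) = (0.56376 − 0.24355)/(1 − 0.24355) = 0.4233

0.4233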